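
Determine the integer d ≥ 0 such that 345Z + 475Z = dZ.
(345, 475) = (5); d = 5

In the PID Z, (a, b) is generated by gcd(a, b). Compute gcd(475, 345) with the extended Euclidean algorithm, tracking rows (r, s, t) with s·475 + t·345 = r:
  row A: (475, 1, 0)   [1·475 + 0·345 = 475]
  row B: (345, 0, 1)   [0·475 + 1·345 = 345]
  475 = 1·345 + 130   → row C = row A − 1·row B = (130, 1, −1)   [check: 1·475 − 1·345 = 130]
  345 = 2·130 + 85   → row D = row B − 2·row C = (85, −2, 3)   [check: −2·475 + 3·345 = 85]
  130 = 1·85 + 45   → row E = row C − 1·row D = (45, 3, −4)   [check: 3·475 − 4·345 = 45]
  85 = 1·45 + 40   → row F = row D − 1·row E = (40, −5, 7)   [check: −5·475 + 7·345 = 40]
  45 = 1·40 + 5   → row G = row E − 1·row F = (5, 8, −11)   [check: 8·475 − 11·345 = 5]
  40 = 8·5 + 0   → remainder 0, stop. gcd = 5 (last nonzero row G).
So gcd(345, 475) = 5, with Bézout identity 8·475 − 11·345 = 5. Containment (⊇): the Bézout identity exhibits 5 as an element of (345, 475), giving (5) ⊆ (345, 475). Containment (⊆): since 5 | 345 and 5 | 475 (345 = 5·69, 475 = 5·95), every Z-linear combination of 345 and 475 is divisible by 5, so (345, 475) ⊆ (5). Therefore (345, 475) = (5), d = 5.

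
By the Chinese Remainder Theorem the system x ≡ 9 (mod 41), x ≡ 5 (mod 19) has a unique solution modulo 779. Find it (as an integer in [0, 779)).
x ≡ 214 (mod 779); the representative in [0, 779) is 214

The moduli 41, 19 are pairwise coprime, so by the CRT there is a unique solution mod 41·19 = 779.
Solve by successive substitution. Start with x ≡ 9 (mod 41).
  Combine with x ≡ 5 (mod 19): write x = 9 + 41·t and require 9 + 41·t ≡ 5 (mod 19), i.e. 41·t ≡ 5 − 9 ≡ 15 (mod 19). Since 41^(−1) ≡ 13 (mod 19) (41 ≡ 3 (mod 19)), t ≡ 13·15 ≡ 5 (mod 19). So x ≡ 9 + 41·5 = 214 (mod 779).
Unique solution in [0, 779): x = 214.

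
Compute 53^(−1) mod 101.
53^(−1) ≡ 61 (mod 101)

Apply the extended Euclidean algorithm to (101, 53), tracking rows (r, s, t) with s·101 + t·53 = r. Each division r_prev = q·r_cur + r_new produces the new row as (previous row) − q·(current row):
  row A: (101, 1, 0)   [1·101 + 0·53 = 101]
  row B: (53, 0, 1)   [0·101 + 1·53 = 53]
  101 = 1·53 + 48   → row C = row A − 1·row B = (48, 1, −1)   [check: 1·101 − 1·53 = 48]
  53 = 1·48 + 5   → row D = row B − 1·row C = (5, −1, 2)   [check: −1·101 + 2·53 = 5]
  48 = 9·5 + 3   → row E = row C − 9·row D = (3, 10, −19)   [check: 10·101 − 19·53 = 3]
  5 = 1·3 + 2   → row F = row D − 1·row E = (2, −11, 21)   [check: −11·101 + 21·53 = 2]
  3 = 1·2 + 1   → row G = row E − 1·row F = (1, 21, −40)   [check: 21·101 − 40·53 = 1]
  2 = 2·1 + 0   → remainder 0, stop. gcd = 1 (last nonzero row G).
The gcd is 1, so 53 is invertible mod 101. The last nonzero row gives 21·101 − 40·53 = 1, so t = −40. So 53^(−1) ≡ −40 ≡ 61 (mod 101). Verify: 53 · 61 = 3233 ≡ 1 (mod 101). ✓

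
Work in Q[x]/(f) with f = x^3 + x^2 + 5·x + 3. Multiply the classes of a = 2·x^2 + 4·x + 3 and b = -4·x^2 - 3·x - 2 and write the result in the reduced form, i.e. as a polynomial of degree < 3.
First multiply in Q[x] without reducing: a · b = -8·x^4 - 22·x^3 - 28·x^2 - 17·x - 6. Now divide by f(x) = x^3 + x^2 + 5·x + 3, eliminating the leading term at each step:
  leading term -8·x^4: subtract (-8·x)·f(x) = -8·x^4 - 8·x^3 - 40·x^2 - 24·x, leaving -14·x^3 + 12·x^2 + 7·x - 6
  leading term -14·x^3: subtract (-14)·f(x) = -14·x^3 - 14·x^2 - 70·x - 42, leaving 26·x^2 + 77·x + 36
The degree is now < 3, so this is the remainder. Hence a · b ≡ 26·x^2 + 77·x + 36 in Q[x]/(f).

Final answer: a · b ≡ 26·x^2 + 77·x + 36 (mod f(x))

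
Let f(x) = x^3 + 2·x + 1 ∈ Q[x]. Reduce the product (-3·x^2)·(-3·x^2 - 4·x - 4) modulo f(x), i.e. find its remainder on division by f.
First multiply in Q[x] without reducing: a · b = 9·x^4 + 12·x^3 + 12·x^2. Now divide by f(x) = x^3 + 2·x + 1, eliminating the leading term at each step:
  leading term 9·x^4: subtract (9·x)·f(x) = 9·x^4 + 18·x^2 + 9·x, leaving 12·x^3 - 6·x^2 - 9·x
  leading term 12·x^3: subtract (12)·f(x) = 12·x^3 + 24·x + 12, leaving -6·x^2 - 33·x - 12
The degree is now < 3, so this is the remainder. Hence a · b ≡ -6·x^2 - 33·x - 12 in Q[x]/(f).

Final answer: a · b ≡ -6·x^2 - 33·x - 12 (mod f(x))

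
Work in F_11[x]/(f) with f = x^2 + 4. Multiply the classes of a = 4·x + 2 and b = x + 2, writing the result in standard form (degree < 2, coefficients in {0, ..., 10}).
Multiply as integer polynomials: a · b = 4·x^2 + 10·x + 4. Reducing coefficients mod 11: a · b ≡ 4·x^2 + 10·x + 4. Now divide by f(x) = x^2 + 4 in F_11[x], eliminating the leading term at each step:
  leading term 4·x^2: subtract (4)·f(x) = 4·x^2 + 5, leaving 10·x + 10 (coefficients mod 11)
The degree is now < 2, so this is the remainder. Hence a · b ≡ 10·x + 10 in F_11[x]/(f).

Final answer: a · b ≡ 10·x + 10 (mod f(x))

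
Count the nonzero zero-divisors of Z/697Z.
Z/697Z has 56 nonzero zero-divisors

In Z/697Z each nonzero element is either a unit (gcd with 697 is 1) or a zero-divisor (gcd > 1). The number of units is φ(697): factorise 697 = 17 · 41, so φ(697) = (17 − 1) · (41 − 1) = 16 · 40 = 640. The nonzero elements number 697 − 1 = 696. Hence the nonzero zero-divisors number 696 − 640 = 56.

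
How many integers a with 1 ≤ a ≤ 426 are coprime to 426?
The number of a ∈ {1, ..., 426} with gcd(a, 426) = 1 is by definition Euler's totient φ(426). φ is multiplicative, with φ(p^e) = p^e − p^(e−1). Factorise 426 = 2 · 3 · 71. Then
  φ(426) = (2 − 1) · (3 − 1) · (71 − 1) = 1 · 2 · 70 = 140.
So there are 140 such integers.

Final answer: 140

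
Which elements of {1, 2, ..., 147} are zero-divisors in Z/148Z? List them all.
nonzero zero-divisors of Z/148Z = {2, 4, 6, 8, 10, 12, 14, 16, 18, 20, 22, 24, 26, 28, 30, 32, 34, 36, 37, 38, 40, 42, 44, 46, 48, 50, 52, 54, 56, 58, 60, 62, 64, 66, 68, 70, 72, 74, 76, 78, 80, 82, 84, 86, 88, 90, 92, 94, 96, 98, 100, 102, 104, 106, 108, 110, 111, 112, 114, 116, 118, 120, 122, 124, 126, 128, 130, 132, 134, 136, 138, 140, 142, 144, 146}

An element a ∈ Z/148Z (with a ≠ 0) is a zero-divisor iff gcd(a, 148) > 1 (because a is a unit precisely when gcd(a, n) = 1, and in Z/nZ every nonzero, non-unit element is a zero-divisor). Scan a = 1, ..., 147 and keep those with gcd(a, 148) > 1:
  gcd(2, 148) = 2, gcd(4, 148) = 4, gcd(6, 148) = 2, gcd(8, 148) = 4, gcd(10, 148) = 2, gcd(12, 148) = 4, gcd(14, 148) = 2, gcd(16, 148) = 4, gcd(18, 148) = 2, gcd(20, 148) = 4, gcd(22, 148) = 2, gcd(24, 148) = 4, gcd(26, 148) = 2, gcd(28, 148) = 4, gcd(30, 148) = 2, gcd(32, 148) = 4, gcd(34, 148) = 2, gcd(36, 148) = 4, gcd(37, 148) = 37, gcd(38, 148) = 2, gcd(40, 148) = 4, gcd(42, 148) = 2, gcd(44, 148) = 4, gcd(46, 148) = 2, gcd(48, 148) = 4, gcd(50, 148) = 2, gcd(52, 148) = 4, gcd(54, 148) = 2, gcd(56, 148) = 4, gcd(58, 148) = 2, gcd(60, 148) = 4, gcd(62, 148) = 2, gcd(64, 148) = 4, gcd(66, 148) = 2, gcd(68, 148) = 4, gcd(70, 148) = 2, gcd(72, 148) = 4, gcd(74, 148) = 74, gcd(76, 148) = 4, gcd(78, 148) = 2, gcd(80, 148) = 4, gcd(82, 148) = 2, gcd(84, 148) = 4, gcd(86, 148) = 2, gcd(88, 148) = 4, gcd(90, 148) = 2, gcd(92, 148) = 4, gcd(94, 148) = 2, gcd(96, 148) = 4, gcd(98, 148) = 2, gcd(100, 148) = 4, gcd(102, 148) = 2, gcd(104, 148) = 4, gcd(106, 148) = 2, gcd(108, 148) = 4, gcd(110, 148) = 2, gcd(111, 148) = 37, gcd(112, 148) = 4, gcd(114, 148) = 2, gcd(116, 148) = 4, gcd(118, 148) = 2, gcd(120, 148) = 4, gcd(122, 148) = 2, gcd(124, 148) = 4, gcd(126, 148) = 2, gcd(128, 148) = 4, gcd(130, 148) = 2, gcd(132, 148) = 4, gcd(134, 148) = 2, gcd(136, 148) = 4, gcd(138, 148) = 2, gcd(140, 148) = 4, gcd(142, 148) = 2, gcd(144, 148) = 4, gcd(146, 148) = 2.
All other a ∈ {1, ..., 147} have gcd(a, 148) = 1 and are units. So the nonzero zero-divisors are exactly the 75 values of a appearing in this scan.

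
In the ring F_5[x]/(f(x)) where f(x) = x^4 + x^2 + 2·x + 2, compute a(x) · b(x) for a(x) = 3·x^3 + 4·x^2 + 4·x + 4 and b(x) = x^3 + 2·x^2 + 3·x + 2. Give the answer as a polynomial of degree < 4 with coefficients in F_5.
a · b ≡ 4·x^3 + 4·x^2 + 4·x + 2 (mod f(x))

Multiply as integer polynomials: a · b = 3·x^6 + 10·x^5 + 21·x^4 + 30·x^3 + 28·x^2 + 20·x + 8. Reducing coefficients mod 5: a · b ≡ 3·x^6 + x^4 + 3·x^2 + 3. Now divide by f(x) = x^4 + x^2 + 2·x + 2 in F_5[x], eliminating the leading term at each step:
  leading term 3·x^6: subtract (3·x^2)·f(x) = 3·x^6 + 3·x^4 + x^3 + x^2, leaving 3·x^4 + 4·x^3 + 2·x^2 + 3 (coefficients mod 5)
  leading term 3·x^4: subtract (3)·f(x) = 3·x^4 + 3·x^2 + x + 1, leaving 4·x^3 + 4·x^2 + 4·x + 2 (coefficients mod 5)
The degree is now < 4, so this is the remainder. Hence a · b ≡ 4·x^3 + 4·x^2 + 4·x + 2 in F_5[x]/(f).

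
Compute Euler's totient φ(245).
φ(245) = 168

φ is multiplicative, with φ(p^e) = p^e − p^(e−1). Factorise 245 = 5 · 7^2. Then
  φ(245) = (5 − 1) · (7^2 − 7^1) = 4 · 42 = 168.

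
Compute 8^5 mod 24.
8

Use repeated squaring. Binary(5) = 101. Walk through the bits of the exponent 5 left-to-right: at each bit after the leading one, square the running value, then multiply by 8 if the bit is 1 (always reducing mod 24):
  bit 1 = 1 (leading): start with 8.
  bit 2 = 0: square 8^2 = 64 ≡ 16 (mod 24).
  bit 3 = 1: square 16^2 = 256 ≡ 16; bit is 1, so multiply 16·8 = 128 ≡ 8 (mod 24).
Final value: 8^5 ≡ 8 (mod 24).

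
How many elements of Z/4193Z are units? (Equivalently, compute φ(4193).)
Z/4193Z has φ(4193) = 3588 units

An element a ∈ Z/4193Z is a unit iff gcd(a, 4193) = 1, so the number of units is φ(4193). φ is multiplicative, with φ(p^e) = p^e − p^(e−1). Factorise 4193 = 7 · 599. Then
  φ(4193) = (7 − 1) · (599 − 1) = 6 · 598 = 3588.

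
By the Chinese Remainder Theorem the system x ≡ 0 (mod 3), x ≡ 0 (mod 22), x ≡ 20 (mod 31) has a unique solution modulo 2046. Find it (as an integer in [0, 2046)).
x ≡ 330 (mod 2046); the representative in [0, 2046) is 330

The moduli 3, 22, 31 are pairwise coprime, so by the CRT there is a unique solution mod 3·22·31 = 2046.
Solve by successive substitution. Start with x ≡ 0 (mod 3).
  Combine with x ≡ 0 (mod 22): write x = 3·t and require 3·t ≡ 0 (mod 22). Since 3^(−1) ≡ 15 (mod 22), t ≡ 15·0 ≡ 0 (mod 22). So x ≡ 3·0 = 0 (mod 66).
  Combine with x ≡ 20 (mod 31): write x = 66·t and require 66·t ≡ 20 (mod 31). Since 66^(−1) ≡ 8 (mod 31) (66 ≡ 4 (mod 31)), t ≡ 8·20 ≡ 5 (mod 31). So x ≡ 66·5 = 330 (mod 2046).
Unique solution in [0, 2046): x = 330.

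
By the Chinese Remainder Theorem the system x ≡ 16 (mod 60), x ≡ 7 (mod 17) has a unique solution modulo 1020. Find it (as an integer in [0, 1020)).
x ≡ 976 (mod 1020); the representative in [0, 1020) is 976

The moduli 60, 17 are pairwise coprime, so by the CRT there is a unique solution mod 60·17 = 1020.
Solve by successive substitution. Start with x ≡ 16 (mod 60).
  Combine with x ≡ 7 (mod 17): write x = 16 + 60·t and require 16 + 60·t ≡ 7 (mod 17), i.e. 60·t ≡ 7 − 16 ≡ 8 (mod 17). Since 60^(−1) ≡ 2 (mod 17) (60 ≡ 9 (mod 17)), t ≡ 2·8 ≡ 16 (mod 17). So x ≡ 16 + 60·16 = 976 (mod 1020).
Unique solution in [0, 1020): x = 976.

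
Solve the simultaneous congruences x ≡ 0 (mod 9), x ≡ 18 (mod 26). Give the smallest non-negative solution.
x ≡ 18 (mod 234); the representative in [0, 234) is 18

The moduli 9, 26 are pairwise coprime, so by the CRT there is a unique solution mod 9·26 = 234.
Solve by successive substitution. Start with x ≡ 0 (mod 9).
  Combine with x ≡ 18 (mod 26): write x = 9·t and require 9·t ≡ 18 (mod 26). Since 9^(−1) ≡ 3 (mod 26), t ≡ 3·18 ≡ 2 (mod 26). So x ≡ 9·2 = 18 (mod 234).
Unique solution in [0, 234): x = 18.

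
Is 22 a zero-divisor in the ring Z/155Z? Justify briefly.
NO

gcd(22, 155) = 1, so 22 is a unit in Z/155Z (it has a multiplicative inverse). A unit cannot be a zero-divisor: if 22·b ≡ 0 then multiplying both sides by 22^(−1) gives b ≡ 0. So 22 is not a zero-divisor.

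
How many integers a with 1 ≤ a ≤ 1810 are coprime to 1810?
720

The number of a ∈ {1, ..., 1810} with gcd(a, 1810) = 1 is by definition Euler's totient φ(1810). φ is multiplicative, with φ(p^e) = p^e − p^(e−1). Factorise 1810 = 2 · 5 · 181. Then
  φ(1810) = (2 − 1) · (5 − 1) · (181 − 1) = 1 · 4 · 180 = 720.
So there are 720 such integers.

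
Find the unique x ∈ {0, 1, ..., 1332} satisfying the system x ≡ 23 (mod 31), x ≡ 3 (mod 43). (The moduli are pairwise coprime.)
x ≡ 519 (mod 1333); the representative in [0, 1333) is 519

The moduli 31, 43 are pairwise coprime, so by the CRT there is a unique solution mod 31·43 = 1333.
Solve by successive substitution. Start with x ≡ 23 (mod 31).
  Combine with x ≡ 3 (mod 43): write x = 23 + 31·t and require 23 + 31·t ≡ 3 (mod 43), i.e. 31·t ≡ 3 − 23 ≡ 23 (mod 43). Since 31^(−1) ≡ 25 (mod 43), t ≡ 25·23 ≡ 16 (mod 43). So x ≡ 23 + 31·16 = 519 (mod 1333).
Unique solution in [0, 1333): x = 519.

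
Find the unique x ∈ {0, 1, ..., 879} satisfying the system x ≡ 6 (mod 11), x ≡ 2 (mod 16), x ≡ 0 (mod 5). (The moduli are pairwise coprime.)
The moduli 11, 16, 5 are pairwise coprime, so by the CRT there is a unique solution mod 11·16·5 = 880.
Solve by successive substitution. Start with x ≡ 6 (mod 11).
  Combine with x ≡ 2 (mod 16): write x = 6 + 11·t and require 6 + 11·t ≡ 2 (mod 16), i.e. 11·t ≡ 2 − 6 ≡ 12 (mod 16). Since 11^(−1) ≡ 3 (mod 16), t ≡ 3·12 ≡ 4 (mod 16). So x ≡ 6 + 11·4 = 50 (mod 176).
  Combine with x ≡ 0 (mod 5): write x = 50 + 176·t and require 50 + 176·t ≡ 0 (mod 5), i.e. 176·t ≡ 0 − 50 ≡ 0 (mod 5). Since 176^(−1) ≡ 1 (mod 5) (176 ≡ 1 (mod 5)), t ≡ 1·0 ≡ 0 (mod 5). So x ≡ 50 + 176·0 = 50 (mod 880).
Unique solution in [0, 880): x = 50.

Final answer: x ≡ 50 (mod 880); the representative in [0, 880) is 50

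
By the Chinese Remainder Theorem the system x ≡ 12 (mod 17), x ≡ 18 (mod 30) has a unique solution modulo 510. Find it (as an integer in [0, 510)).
x ≡ 318 (mod 510); the representative in [0, 510) is 318

The moduli 17, 30 are pairwise coprime, so by the CRT there is a unique solution mod 17·30 = 510.
Solve by successive substitution. Start with x ≡ 12 (mod 17).
  Combine with x ≡ 18 (mod 30): write x = 12 + 17·t and require 12 + 17·t ≡ 18 (mod 30), i.e. 17·t ≡ 18 − 12 ≡ 6 (mod 30). Since 17^(−1) ≡ 23 (mod 30), t ≡ 23·6 ≡ 18 (mod 30). So x ≡ 12 + 17·18 = 318 (mod 510).
Unique solution in [0, 510): x = 318.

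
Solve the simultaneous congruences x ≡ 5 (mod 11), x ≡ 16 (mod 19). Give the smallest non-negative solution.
The moduli 11, 19 are pairwise coprime, so by the CRT there is a unique solution mod 11·19 = 209.
Solve by successive substitution. Start with x ≡ 5 (mod 11).
  Combine with x ≡ 16 (mod 19): write x = 5 + 11·t and require 5 + 11·t ≡ 16 (mod 19), i.e. 11·t ≡ 16 − 5 ≡ 11 (mod 19). Since 11^(−1) ≡ 7 (mod 19), t ≡ 7·11 ≡ 1 (mod 19). So x ≡ 5 + 11·1 = 16 (mod 209).
Unique solution in [0, 209): x = 16.

Final answer: x ≡ 16 (mod 209); the representative in [0, 209) is 16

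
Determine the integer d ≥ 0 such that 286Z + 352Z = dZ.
(286, 352) = (22); d = 22

In the PID Z, (a, b) is generated by gcd(a, b). Compute gcd(352, 286) with the extended Euclidean algorithm, tracking rows (r, s, t) with s·352 + t·286 = r:
  row A: (352, 1, 0)   [1·352 + 0·286 = 352]
  row B: (286, 0, 1)   [0·352 + 1·286 = 286]
  352 = 1·286 + 66   → row C = row A − 1·row B = (66, 1, −1)   [check: 1·352 − 1·286 = 66]
  286 = 4·66 + 22   → row D = row B − 4·row C = (22, −4, 5)   [check: −4·352 + 5·286 = 22]
  66 = 3·22 + 0   → remainder 0, stop. gcd = 22 (last nonzero row D).
So gcd(286, 352) = 22, with Bézout identity −4·352 + 5·286 = 22. Containment (⊇): the Bézout identity exhibits 22 as an element of (286, 352), giving (22) ⊆ (286, 352). Containment (⊆): since 22 | 286 and 22 | 352 (286 = 22·13, 352 = 22·16), every Z-linear combination of 286 and 352 is divisible by 22, so (286, 352) ⊆ (22). Therefore (286, 352) = (22), d = 22.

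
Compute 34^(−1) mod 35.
Apply the extended Euclidean algorithm to (35, 34), tracking rows (r, s, t) with s·35 + t·34 = r. Each division r_prev = q·r_cur + r_new produces the new row as (previous row) − q·(current row):
  row A: (35, 1, 0)   [1·35 + 0·34 = 35]
  row B: (34, 0, 1)   [0·35 + 1·34 = 34]
  35 = 1·34 + 1   → row C = row A − 1·row B = (1, 1, −1)   [check: 1·35 − 1·34 = 1]
  34 = 34·1 + 0   → remainder 0, stop. gcd = 1 (last nonzero row C).
The gcd is 1, so 34 is invertible mod 35. The last nonzero row gives 1·35 − 1·34 = 1, so t = −1. So 34^(−1) ≡ −1 ≡ 34 (mod 35). Verify: 34 · 34 = 1156 ≡ 1 (mod 35). ✓

Final answer: 34^(−1) ≡ 34 (mod 35)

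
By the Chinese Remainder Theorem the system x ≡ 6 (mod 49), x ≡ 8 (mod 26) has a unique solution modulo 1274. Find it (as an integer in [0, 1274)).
The moduli 49, 26 are pairwise coprime, so by the CRT there is a unique solution mod 49·26 = 1274.
Solve by successive substitution. Start with x ≡ 6 (mod 49).
  Combine with x ≡ 8 (mod 26): write x = 6 + 49·t and require 6 + 49·t ≡ 8 (mod 26), i.e. 49·t ≡ 8 − 6 ≡ 2 (mod 26). Since 49^(−1) ≡ 17 (mod 26) (49 ≡ 23 (mod 26)), t ≡ 17·2 ≡ 8 (mod 26). So x ≡ 6 + 49·8 = 398 (mod 1274).
Unique solution in [0, 1274): x = 398.

Final answer: x ≡ 398 (mod 1274); the representative in [0, 1274) is 398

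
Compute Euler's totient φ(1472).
φ is multiplicative, with φ(p^e) = p^e − p^(e−1). Factorise 1472 = 2^6 · 23. Then
  φ(1472) = (2^6 − 2^5) · (23 − 1) = 32 · 22 = 704.

Final answer: φ(1472) = 704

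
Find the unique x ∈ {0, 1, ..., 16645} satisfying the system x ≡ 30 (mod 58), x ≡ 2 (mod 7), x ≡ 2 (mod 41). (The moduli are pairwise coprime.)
x ≡ 2872 (mod 16646); the representative in [0, 16646) is 2872

The moduli 58, 7, 41 are pairwise coprime, so by the CRT there is a unique solution mod 58·7·41 = 16646.
Solve by successive substitution. Start with x ≡ 30 (mod 58).
  Combine with x ≡ 2 (mod 7): write x = 30 + 58·t and require 30 + 58·t ≡ 2 (mod 7), i.e. 58·t ≡ 2 − 30 ≡ 0 (mod 7). Since 58^(−1) ≡ 4 (mod 7) (58 ≡ 2 (mod 7)), t ≡ 4·0 ≡ 0 (mod 7). So x ≡ 30 + 58·0 = 30 (mod 406).
  Combine with x ≡ 2 (mod 41): write x = 30 + 406·t and require 30 + 406·t ≡ 2 (mod 41), i.e. 406·t ≡ 2 − 30 ≡ 13 (mod 41). Since 406^(−1) ≡ 10 (mod 41) (406 ≡ 37 (mod 41)), t ≡ 10·13 ≡ 7 (mod 41). So x ≡ 30 + 406·7 = 2872 (mod 16646).
Unique solution in [0, 16646): x = 2872.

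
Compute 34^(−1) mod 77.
Apply the extended Euclidean algorithm to (77, 34), tracking rows (r, s, t) with s·77 + t·34 = r. Each division r_prev = q·r_cur + r_new produces the new row as (previous row) − q·(current row):
  row A: (77, 1, 0)   [1·77 + 0·34 = 77]
  row B: (34, 0, 1)   [0·77 + 1·34 = 34]
  77 = 2·34 + 9   → row C = row A − 2·row B = (9, 1, −2)   [check: 1·77 − 2·34 = 9]
  34 = 3·9 + 7   → row D = row B − 3·row C = (7, −3, 7)   [check: −3·77 + 7·34 = 7]
  9 = 1·7 + 2   → row E = row C − 1·row D = (2, 4, −9)   [check: 4·77 − 9·34 = 2]
  7 = 3·2 + 1   → row F = row D − 3·row E = (1, −15, 34)   [check: −15·77 + 34·34 = 1]
  2 = 2·1 + 0   → remainder 0, stop. gcd = 1 (last nonzero row F).
The gcd is 1, so 34 is invertible mod 77. The last nonzero row gives −15·77 + 34·34 = 1, so t = 34. So 34^(−1) ≡ 34 (mod 77). Verify: 34 · 34 = 1156 ≡ 1 (mod 77). ✓

Final answer: 34^(−1) ≡ 34 (mod 77)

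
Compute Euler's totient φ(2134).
φ is multiplicative, with φ(p^e) = p^e − p^(e−1). Factorise 2134 = 2 · 11 · 97. Then
  φ(2134) = (2 − 1) · (11 − 1) · (97 − 1) = 1 · 10 · 96 = 960.

Final answer: φ(2134) = 960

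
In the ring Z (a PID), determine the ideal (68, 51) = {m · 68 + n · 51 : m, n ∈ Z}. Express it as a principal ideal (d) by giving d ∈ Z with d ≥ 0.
In the PID Z, (a, b) is generated by gcd(a, b). Compute gcd(68, 51) with the extended Euclidean algorithm, tracking rows (r, s, t) with s·68 + t·51 = r:
  row A: (68, 1, 0)   [1·68 + 0·51 = 68]
  row B: (51, 0, 1)   [0·68 + 1·51 = 51]
  68 = 1·51 + 17   → row C = row A − 1·row B = (17, 1, −1)   [check: 1·68 − 1·51 = 17]
  51 = 3·17 + 0   → remainder 0, stop. gcd = 17 (last nonzero row C).
So gcd(68, 51) = 17, with Bézout identity 1·68 − 1·51 = 17. Containment (⊇): the Bézout identity exhibits 17 as an element of (68, 51), giving (17) ⊆ (68, 51). Containment (⊆): since 17 | 68 and 17 | 51 (68 = 17·4, 51 = 17·3), every Z-linear combination of 68 and 51 is divisible by 17, so (68, 51) ⊆ (17). Therefore (68, 51) = (17), d = 17.

Final answer: (68, 51) = (17); d = 17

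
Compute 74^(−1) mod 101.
74^(−1) ≡ 86 (mod 101)

Apply the extended Euclidean algorithm to (101, 74), tracking rows (r, s, t) with s·101 + t·74 = r. Each division r_prev = q·r_cur + r_new produces the new row as (previous row) − q·(current row):
  row A: (101, 1, 0)   [1·101 + 0·74 = 101]
  row B: (74, 0, 1)   [0·101 + 1·74 = 74]
  101 = 1·74 + 27   → row C = row A − 1·row B = (27, 1, −1)   [check: 1·101 − 1·74 = 27]
  74 = 2·27 + 20   → row D = row B − 2·row C = (20, −2, 3)   [check: −2·101 + 3·74 = 20]
  27 = 1·20 + 7   → row E = row C − 1·row D = (7, 3, −4)   [check: 3·101 − 4·74 = 7]
  20 = 2·7 + 6   → row F = row D − 2·row E = (6, −8, 11)   [check: −8·101 + 11·74 = 6]
  7 = 1·6 + 1   → row G = row E − 1·row F = (1, 11, −15)   [check: 11·101 − 15·74 = 1]
  6 = 6·1 + 0   → remainder 0, stop. gcd = 1 (last nonzero row G).
The gcd is 1, so 74 is invertible mod 101. The last nonzero row gives 11·101 − 15·74 = 1, so t = −15. So 74^(−1) ≡ −15 ≡ 86 (mod 101). Verify: 74 · 86 = 6364 ≡ 1 (mod 101). ✓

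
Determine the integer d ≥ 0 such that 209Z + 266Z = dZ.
In the PID Z, (a, b) is generated by gcd(a, b). Compute gcd(266, 209) with the extended Euclidean algorithm, tracking rows (r, s, t) with s·266 + t·209 = r:
  row A: (266, 1, 0)   [1·266 + 0·209 = 266]
  row B: (209, 0, 1)   [0·266 + 1·209 = 209]
  266 = 1·209 + 57   → row C = row A − 1·row B = (57, 1, −1)   [check: 1·266 − 1·209 = 57]
  209 = 3·57 + 38   → row D = row B − 3·row C = (38, −3, 4)   [check: −3·266 + 4·209 = 38]
  57 = 1·38 + 19   → row E = row C − 1·row D = (19, 4, −5)   [check: 4·266 − 5·209 = 19]
  38 = 2·19 + 0   → remainder 0, stop. gcd = 19 (last nonzero row E).
So gcd(209, 266) = 19, with Bézout identity 4·266 − 5·209 = 19. Containment (⊇): the Bézout identity exhibits 19 as an element of (209, 266), giving (19) ⊆ (209, 266). Containment (⊆): since 19 | 209 and 19 | 266 (209 = 19·11, 266 = 19·14), every Z-linear combination of 209 and 266 is divisible by 19, so (209, 266) ⊆ (19). Therefore (209, 266) = (19), d = 19.

Final answer: (209, 266) = (19); d = 19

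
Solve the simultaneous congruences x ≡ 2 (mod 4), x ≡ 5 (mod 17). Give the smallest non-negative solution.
The moduli 4, 17 are pairwise coprime, so by the CRT there is a unique solution mod 4·17 = 68.
Solve by successive substitution. Start with x ≡ 2 (mod 4).
  Combine with x ≡ 5 (mod 17): write x = 2 + 4·t and require 2 + 4·t ≡ 5 (mod 17), i.e. 4·t ≡ 5 − 2 ≡ 3 (mod 17). Since 4^(−1) ≡ 13 (mod 17), t ≡ 13·3 ≡ 5 (mod 17). So x ≡ 2 + 4·5 = 22 (mod 68).
Unique solution in [0, 68): x = 22.

Final answer: x ≡ 22 (mod 68); the representative in [0, 68) is 22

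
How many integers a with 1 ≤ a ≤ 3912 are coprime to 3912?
1296

The number of a ∈ {1, ..., 3912} with gcd(a, 3912) = 1 is by definition Euler's totient φ(3912). φ is multiplicative, with φ(p^e) = p^e − p^(e−1). Factorise 3912 = 2^3 · 3 · 163. Then
  φ(3912) = (2^3 − 2^2) · (3 − 1) · (163 − 1) = 4 · 2 · 162 = 1296.
So there are 1296 such integers.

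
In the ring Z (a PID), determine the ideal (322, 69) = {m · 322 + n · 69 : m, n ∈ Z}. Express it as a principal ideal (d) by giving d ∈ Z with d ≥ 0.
(322, 69) = (23); d = 23

In the PID Z, (a, b) is generated by gcd(a, b). Compute gcd(322, 69) with the extended Euclidean algorithm, tracking rows (r, s, t) with s·322 + t·69 = r:
  row A: (322, 1, 0)   [1·322 + 0·69 = 322]
  row B: (69, 0, 1)   [0·322 + 1·69 = 69]
  322 = 4·69 + 46   → row C = row A − 4·row B = (46, 1, −4)   [check: 1·322 − 4·69 = 46]
  69 = 1·46 + 23   → row D = row B − 1·row C = (23, −1, 5)   [check: −1·322 + 5·69 = 23]
  46 = 2·23 + 0   → remainder 0, stop. gcd = 23 (last nonzero row D).
So gcd(322, 69) = 23, with Bézout identity −1·322 + 5·69 = 23. Containment (⊇): the Bézout identity exhibits 23 as an element of (322, 69), giving (23) ⊆ (322, 69). Containment (⊆): since 23 | 322 and 23 | 69 (322 = 23·14, 69 = 23·3), every Z-linear combination of 322 and 69 is divisible by 23, so (322, 69) ⊆ (23). Therefore (322, 69) = (23), d = 23.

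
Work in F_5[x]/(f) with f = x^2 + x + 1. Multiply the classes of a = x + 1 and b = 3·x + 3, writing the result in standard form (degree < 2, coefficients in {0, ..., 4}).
Multiply as integer polynomials: a · b = 3·x^2 + 6·x + 3. Reducing coefficients mod 5: a · b ≡ 3·x^2 + x + 3. Now divide by f(x) = x^2 + x + 1 in F_5[x], eliminating the leading term at each step:
  leading term 3·x^2: subtract (3)·f(x) = 3·x^2 + 3·x + 3, leaving 3·x (coefficients mod 5)
The degree is now < 2, so this is the remainder. Hence a · b ≡ 3·x in F_5[x]/(f).

Final answer: a · b ≡ 3·x (mod f(x))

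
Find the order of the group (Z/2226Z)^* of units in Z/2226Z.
(Z/2226Z)^* consists of the classes a with gcd(a, 2226) = 1, so its order is φ(2226). φ is multiplicative, with φ(p^e) = p^e − p^(e−1). Factorise 2226 = 2 · 3 · 7 · 53. Then
  φ(2226) = (2 − 1) · (3 − 1) · (7 − 1) · (53 − 1) = 1 · 2 · 6 · 52 = 624.
Thus |(Z/2226Z)^*| = 624.

Final answer: |(Z/2226Z)^*| = 624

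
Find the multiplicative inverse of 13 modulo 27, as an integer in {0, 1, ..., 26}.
13^(−1) ≡ 25 (mod 27)

Apply the extended Euclidean algorithm to (27, 13), tracking rows (r, s, t) with s·27 + t·13 = r. Each division r_prev = q·r_cur + r_new produces the new row as (previous row) − q·(current row):
  row A: (27, 1, 0)   [1·27 + 0·13 = 27]
  row B: (13, 0, 1)   [0·27 + 1·13 = 13]
  27 = 2·13 + 1   → row C = row A − 2·row B = (1, 1, −2)   [check: 1·27 − 2·13 = 1]
  13 = 13·1 + 0   → remainder 0, stop. gcd = 1 (last nonzero row C).
The gcd is 1, so 13 is invertible mod 27. The last nonzero row gives 1·27 − 2·13 = 1, so t = −2. So 13^(−1) ≡ −2 ≡ 25 (mod 27). Verify: 13 · 25 = 325 ≡ 1 (mod 27). ✓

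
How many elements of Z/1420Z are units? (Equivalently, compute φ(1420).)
Z/1420Z has φ(1420) = 560 units

An element a ∈ Z/1420Z is a unit iff gcd(a, 1420) = 1, so the number of units is φ(1420). φ is multiplicative, with φ(p^e) = p^e − p^(e−1). Factorise 1420 = 2^2 · 5 · 71. Then
  φ(1420) = (2^2 − 2^1) · (5 − 1) · (71 − 1) = 2 · 4 · 70 = 560.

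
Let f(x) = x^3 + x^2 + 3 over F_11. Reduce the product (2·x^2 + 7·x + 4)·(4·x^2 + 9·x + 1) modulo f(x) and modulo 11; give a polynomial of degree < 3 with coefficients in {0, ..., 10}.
a · b ≡ 10·x^2 + 8·x (mod f(x))

Multiply as integer polynomials: a · b = 8·x^4 + 46·x^3 + 81·x^2 + 43·x + 4. Reducing coefficients mod 11: a · b ≡ 8·x^4 + 2·x^3 + 4·x^2 + 10·x + 4. Now divide by f(x) = x^3 + x^2 + 3 in F_11[x], eliminating the leading term at each step:
  leading term 8·x^4: subtract (8·x)·f(x) = 8·x^4 + 8·x^3 + 2·x, leaving 5·x^3 + 4·x^2 + 8·x + 4 (coefficients mod 11)
  leading term 5·x^3: subtract (5)·f(x) = 5·x^3 + 5·x^2 + 4, leaving 10·x^2 + 8·x (coefficients mod 11)
The degree is now < 3, so this is the remainder. Hence a · b ≡ 10·x^2 + 8·x in F_11[x]/(f).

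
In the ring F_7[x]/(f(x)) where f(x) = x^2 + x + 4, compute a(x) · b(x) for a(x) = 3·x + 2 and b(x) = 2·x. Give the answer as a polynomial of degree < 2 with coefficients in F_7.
Multiply as integer polynomials: a · b = 6·x^2 + 4·x. Reducing coefficients mod 7: a · b ≡ 6·x^2 + 4·x. Now divide by f(x) = x^2 + x + 4 in F_7[x], eliminating the leading term at each step:
  leading term 6·x^2: subtract (6)·f(x) = 6·x^2 + 6·x + 3, leaving 5·x + 4 (coefficients mod 7)
The degree is now < 2, so this is the remainder. Hence a · b ≡ 5·x + 4 in F_7[x]/(f).

Final answer: a · b ≡ 5·x + 4 (mod f(x))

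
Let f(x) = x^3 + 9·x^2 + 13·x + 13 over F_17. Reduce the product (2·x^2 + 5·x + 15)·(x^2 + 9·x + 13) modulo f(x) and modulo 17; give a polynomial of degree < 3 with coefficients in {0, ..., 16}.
Multiply as integer polynomials: a · b = 2·x^4 + 23·x^3 + 86·x^2 + 200·x + 195. Reducing coefficients mod 17: a · b ≡ 2·x^4 + 6·x^3 + x^2 + 13·x + 8. Now divide by f(x) = x^3 + 9·x^2 + 13·x + 13 in F_17[x], eliminating the leading term at each step:
  leading term 2·x^4: subtract (2·x)·f(x) = 2·x^4 + x^3 + 9·x^2 + 9·x, leaving 5·x^3 + 9·x^2 + 4·x + 8 (coefficients mod 17)
  leading term 5·x^3: subtract (5)·f(x) = 5·x^3 + 11·x^2 + 14·x + 14, leaving 15·x^2 + 7·x + 11 (coefficients mod 17)
The degree is now < 3, so this is the remainder. Hence a · b ≡ 15·x^2 + 7·x + 11 in F_17[x]/(f).

Final answer: a · b ≡ 15·x^2 + 7·x + 11 (mod f(x))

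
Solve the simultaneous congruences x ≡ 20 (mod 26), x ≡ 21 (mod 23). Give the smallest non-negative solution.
The moduli 26, 23 are pairwise coprime, so by the CRT there is a unique solution mod 26·23 = 598.
Solve by successive substitution. Start with x ≡ 20 (mod 26).
  Combine with x ≡ 21 (mod 23): write x = 20 + 26·t and require 20 + 26·t ≡ 21 (mod 23), i.e. 26·t ≡ 21 − 20 ≡ 1 (mod 23). Since 26^(−1) ≡ 8 (mod 23) (26 ≡ 3 (mod 23)), t ≡ 8·1 ≡ 8 (mod 23). So x ≡ 20 + 26·8 = 228 (mod 598).
Unique solution in [0, 598): x = 228.

Final answer: x ≡ 228 (mod 598); the representative in [0, 598) is 228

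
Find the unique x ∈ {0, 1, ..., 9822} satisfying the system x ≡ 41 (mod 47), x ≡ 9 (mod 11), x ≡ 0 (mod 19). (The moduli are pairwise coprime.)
The moduli 47, 11, 19 are pairwise coprime, so by the CRT there is a unique solution mod 47·11·19 = 9823.
Solve by successive substitution. Start with x ≡ 41 (mod 47).
  Combine with x ≡ 9 (mod 11): write x = 41 + 47·t and require 41 + 47·t ≡ 9 (mod 11), i.e. 47·t ≡ 9 − 41 ≡ 1 (mod 11). Since 47^(−1) ≡ 4 (mod 11) (47 ≡ 3 (mod 11)), t ≡ 4·1 ≡ 4 (mod 11). So x ≡ 41 + 47·4 = 229 (mod 517).
  Combine with x ≡ 0 (mod 19): write x = 229 + 517·t and require 229 + 517·t ≡ 0 (mod 19), i.e. 517·t ≡ 0 − 229 ≡ 18 (mod 19). Since 517^(−1) ≡ 5 (mod 19) (517 ≡ 4 (mod 19)), t ≡ 5·18 ≡ 14 (mod 19). So x ≡ 229 + 517·14 = 7467 (mod 9823).
Unique solution in [0, 9823): x = 7467.

Final answer: x ≡ 7467 (mod 9823); the representative in [0, 9823) is 7467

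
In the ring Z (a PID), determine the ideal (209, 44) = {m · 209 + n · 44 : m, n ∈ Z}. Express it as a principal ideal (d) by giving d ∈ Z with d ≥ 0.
(209, 44) = (11); d = 11

In the PID Z, (a, b) is generated by gcd(a, b). Compute gcd(209, 44) with the extended Euclidean algorithm, tracking rows (r, s, t) with s·209 + t·44 = r:
  row A: (209, 1, 0)   [1·209 + 0·44 = 209]
  row B: (44, 0, 1)   [0·209 + 1·44 = 44]
  209 = 4·44 + 33   → row C = row A − 4·row B = (33, 1, −4)   [check: 1·209 − 4·44 = 33]
  44 = 1·33 + 11   → row D = row B − 1·row C = (11, −1, 5)   [check: −1·209 + 5·44 = 11]
  33 = 3·11 + 0   → remainder 0, stop. gcd = 11 (last nonzero row D).
So gcd(209, 44) = 11, with Bézout identity −1·209 + 5·44 = 11. Containment (⊇): the Bézout identity exhibits 11 as an element of (209, 44), giving (11) ⊆ (209, 44). Containment (⊆): since 11 | 209 and 11 | 44 (209 = 11·19, 44 = 11·4), every Z-linear combination of 209 and 44 is divisible by 11, so (209, 44) ⊆ (11). Therefore (209, 44) = (11), d = 11.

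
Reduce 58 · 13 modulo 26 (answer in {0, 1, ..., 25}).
Reduce the factors first: 58 ≡ 6 (mod 26), so 58 · 13 ≡ 6 · 13 (mod 26). 6 · 13 = 78. Dividing by 26: 78 = 3·26 + 0. So (58 · 13) mod 26 = 0.

Final answer: 0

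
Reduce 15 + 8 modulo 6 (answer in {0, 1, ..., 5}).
5

Reduce the summands first: 15 ≡ 3, 8 ≡ 2 (mod 6), so 15 + 8 ≡ 3 + 2 (mod 6). 3 + 2 = 5; 5 = 0·6 + 5, so (15 + 8) mod 6 = 5.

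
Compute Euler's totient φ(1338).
φ(1338) = 444

φ is multiplicative, with φ(p^e) = p^e − p^(e−1). Factorise 1338 = 2 · 3 · 223. Then
  φ(1338) = (2 − 1) · (3 − 1) · (223 − 1) = 1 · 2 · 222 = 444.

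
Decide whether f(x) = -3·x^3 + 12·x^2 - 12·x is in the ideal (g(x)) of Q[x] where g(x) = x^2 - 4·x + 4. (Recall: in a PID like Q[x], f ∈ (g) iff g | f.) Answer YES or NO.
In Q[x] the ideal (g) consists of all multiples of g, so f ∈ (g) iff g | f, i.e. iff the remainder of f on division by g is 0. Divide f by g (g is monic, so eliminate the leading term of the running remainder at each step):
  leading term -3·x^3: subtract (-3·x)·g(x) = -3·x^3 + 12·x^2 - 12·x, leaving 0
The remainder is 0, so f(x) = g(x) · h(x) with h(x) = -3·x. Hence g | f, i.e. f ∈ (g).

Final answer: YES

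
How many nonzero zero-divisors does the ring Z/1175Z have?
In Z/1175Z each nonzero element is either a unit (gcd with 1175 is 1) or a zero-divisor (gcd > 1). The number of units is φ(1175): factorise 1175 = 5^2 · 47, so φ(1175) = (5^2 − 5^1) · (47 − 1) = 20 · 46 = 920. The nonzero elements number 1175 − 1 = 1174. Hence the nonzero zero-divisors number 1174 − 920 = 254.

Final answer: Z/1175Z has 254 nonzero zero-divisors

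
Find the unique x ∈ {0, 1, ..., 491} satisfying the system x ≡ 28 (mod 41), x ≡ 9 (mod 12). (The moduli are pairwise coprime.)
x ≡ 69 (mod 492); the representative in [0, 492) is 69

The moduli 41, 12 are pairwise coprime, so by the CRT there is a unique solution mod 41·12 = 492.
Solve by successive substitution. Start with x ≡ 28 (mod 41).
  Combine with x ≡ 9 (mod 12): write x = 28 + 41·t and require 28 + 41·t ≡ 9 (mod 12), i.e. 41·t ≡ 9 − 28 ≡ 5 (mod 12). Since 41^(−1) ≡ 5 (mod 12) (41 ≡ 5 (mod 12)), t ≡ 5·5 ≡ 1 (mod 12). So x ≡ 28 + 41·1 = 69 (mod 492).
Unique solution in [0, 492): x = 69.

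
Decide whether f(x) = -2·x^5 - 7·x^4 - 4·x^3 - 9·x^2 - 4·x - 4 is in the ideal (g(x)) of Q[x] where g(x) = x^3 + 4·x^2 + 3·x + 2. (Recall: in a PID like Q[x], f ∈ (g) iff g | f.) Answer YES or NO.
YES

In Q[x] the ideal (g) consists of all multiples of g, so f ∈ (g) iff g | f, i.e. iff the remainder of f on division by g is 0. Divide f by g (g is monic, so eliminate the leading term of the running remainder at each step):
  leading term -2·x^5: subtract (-2·x^2)·g(x) = -2·x^5 - 8·x^4 - 6·x^3 - 4·x^2, leaving x^4 + 2·x^3 - 5·x^2 - 4·x - 4
  leading term x^4: subtract (x)·g(x) = x^4 + 4·x^3 + 3·x^2 + 2·x, leaving -2·x^3 - 8·x^2 - 6·x - 4
  leading term -2·x^3: subtract (-2)·g(x) = -2·x^3 - 8·x^2 - 6·x - 4, leaving 0
The remainder is 0, so f(x) = g(x) · h(x) with h(x) = -2·x^2 + x - 2. Hence g | f, i.e. f ∈ (g).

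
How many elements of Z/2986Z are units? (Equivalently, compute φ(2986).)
An element a ∈ Z/2986Z is a unit iff gcd(a, 2986) = 1, so the number of units is φ(2986). φ is multiplicative, with φ(p^e) = p^e − p^(e−1). Factorise 2986 = 2 · 1493. Then
  φ(2986) = (2 − 1) · (1493 − 1) = 1 · 1492 = 1492.

Final answer: Z/2986Z has φ(2986) = 1492 units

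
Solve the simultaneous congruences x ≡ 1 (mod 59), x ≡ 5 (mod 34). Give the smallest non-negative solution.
x ≡ 1535 (mod 2006); the representative in [0, 2006) is 1535

The moduli 59, 34 are pairwise coprime, so by the CRT there is a unique solution mod 59·34 = 2006.
Solve by successive substitution. Start with x ≡ 1 (mod 59).
  Combine with x ≡ 5 (mod 34): write x = 1 + 59·t and require 1 + 59·t ≡ 5 (mod 34), i.e. 59·t ≡ 5 − 1 ≡ 4 (mod 34). Since 59^(−1) ≡ 15 (mod 34) (59 ≡ 25 (mod 34)), t ≡ 15·4 ≡ 26 (mod 34). So x ≡ 1 + 59·26 = 1535 (mod 2006).
Unique solution in [0, 2006): x = 1535.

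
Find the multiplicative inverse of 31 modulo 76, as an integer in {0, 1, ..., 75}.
31^(−1) ≡ 27 (mod 76)

Apply the extended Euclidean algorithm to (76, 31), tracking rows (r, s, t) with s·76 + t·31 = r. Each division r_prev = q·r_cur + r_new produces the new row as (previous row) − q·(current row):
  row A: (76, 1, 0)   [1·76 + 0·31 = 76]
  row B: (31, 0, 1)   [0·76 + 1·31 = 31]
  76 = 2·31 + 14   → row C = row A − 2·row B = (14, 1, −2)   [check: 1·76 − 2·31 = 14]
  31 = 2·14 + 3   → row D = row B − 2·row C = (3, −2, 5)   [check: −2·76 + 5·31 = 3]
  14 = 4·3 + 2   → row E = row C − 4·row D = (2, 9, −22)   [check: 9·76 − 22·31 = 2]
  3 = 1·2 + 1   → row F = row D − 1·row E = (1, −11, 27)   [check: −11·76 + 27·31 = 1]
  2 = 2·1 + 0   → remainder 0, stop. gcd = 1 (last nonzero row F).
The gcd is 1, so 31 is invertible mod 76. The last nonzero row gives −11·76 + 27·31 = 1, so t = 27. So 31^(−1) ≡ 27 (mod 76). Verify: 31 · 27 = 837 ≡ 1 (mod 76). ✓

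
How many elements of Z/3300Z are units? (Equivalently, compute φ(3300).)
Z/3300Z has φ(3300) = 800 units

An element a ∈ Z/3300Z is a unit iff gcd(a, 3300) = 1, so the number of units is φ(3300). φ is multiplicative, with φ(p^e) = p^e − p^(e−1). Factorise 3300 = 2^2 · 3 · 5^2 · 11. Then
  φ(3300) = (2^2 − 2^1) · (3 − 1) · (5^2 − 5^1) · (11 − 1) = 2 · 2 · 20 · 10 = 800.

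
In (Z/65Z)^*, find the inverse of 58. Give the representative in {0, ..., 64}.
58^(−1) ≡ 37 (mod 65)

Apply the extended Euclidean algorithm to (65, 58), tracking rows (r, s, t) with s·65 + t·58 = r. Each division r_prev = q·r_cur + r_new produces the new row as (previous row) − q·(current row):
  row A: (65, 1, 0)   [1·65 + 0·58 = 65]
  row B: (58, 0, 1)   [0·65 + 1·58 = 58]
  65 = 1·58 + 7   → row C = row A − 1·row B = (7, 1, −1)   [check: 1·65 − 1·58 = 7]
  58 = 8·7 + 2   → row D = row B − 8·row C = (2, −8, 9)   [check: −8·65 + 9·58 = 2]
  7 = 3·2 + 1   → row E = row C − 3·row D = (1, 25, −28)   [check: 25·65 − 28·58 = 1]
  2 = 2·1 + 0   → remainder 0, stop. gcd = 1 (last nonzero row E).
The gcd is 1, so 58 is invertible mod 65. The last nonzero row gives 25·65 − 28·58 = 1, so t = −28. So 58^(−1) ≡ −28 ≡ 37 (mod 65). Verify: 58 · 37 = 2146 ≡ 1 (mod 65). ✓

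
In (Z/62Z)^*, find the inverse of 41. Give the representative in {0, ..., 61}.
41^(−1) ≡ 59 (mod 62)

Apply the extended Euclidean algorithm to (62, 41), tracking rows (r, s, t) with s·62 + t·41 = r. Each division r_prev = q·r_cur + r_new produces the new row as (previous row) − q·(current row):
  row A: (62, 1, 0)   [1·62 + 0·41 = 62]
  row B: (41, 0, 1)   [0·62 + 1·41 = 41]
  62 = 1·41 + 21   → row C = row A − 1·row B = (21, 1, −1)   [check: 1·62 − 1·41 = 21]
  41 = 1·21 + 20   → row D = row B − 1·row C = (20, −1, 2)   [check: −1·62 + 2·41 = 20]
  21 = 1·20 + 1   → row E = row C − 1·row D = (1, 2, −3)   [check: 2·62 − 3·41 = 1]
  20 = 20·1 + 0   → remainder 0, stop. gcd = 1 (last nonzero row E).
The gcd is 1, so 41 is invertible mod 62. The last nonzero row gives 2·62 − 3·41 = 1, so t = −3. So 41^(−1) ≡ −3 ≡ 59 (mod 62). Verify: 41 · 59 = 2419 ≡ 1 (mod 62). ✓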